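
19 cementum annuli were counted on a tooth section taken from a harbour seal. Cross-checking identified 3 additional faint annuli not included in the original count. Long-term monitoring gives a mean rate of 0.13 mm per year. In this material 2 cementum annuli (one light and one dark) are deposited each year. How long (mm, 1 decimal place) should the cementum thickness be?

Adjusted count: 19 + 3 = 22 cementum annuli.
With 2 cementum annuli per year, 22 / 2 = 11 years.
Predicted length = 0.13 mm/year × 11 years = 1.4 mm.

1.4 mm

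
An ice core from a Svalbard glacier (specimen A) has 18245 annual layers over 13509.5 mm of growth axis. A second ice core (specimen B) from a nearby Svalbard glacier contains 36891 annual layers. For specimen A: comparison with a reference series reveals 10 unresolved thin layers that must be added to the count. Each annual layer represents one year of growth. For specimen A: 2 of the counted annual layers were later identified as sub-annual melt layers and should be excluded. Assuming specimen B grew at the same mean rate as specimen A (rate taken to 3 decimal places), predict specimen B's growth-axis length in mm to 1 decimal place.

27299.3 mm

Specimen A: correcting the raw count gives 18245 − 2 + 10 = 18253 true annual layers.
A: Extension rate ≈ 13509.5 / 18253 = 0.740 mm/year.
B's length ≈ 0.740 × 36891 = 27299.3 mm.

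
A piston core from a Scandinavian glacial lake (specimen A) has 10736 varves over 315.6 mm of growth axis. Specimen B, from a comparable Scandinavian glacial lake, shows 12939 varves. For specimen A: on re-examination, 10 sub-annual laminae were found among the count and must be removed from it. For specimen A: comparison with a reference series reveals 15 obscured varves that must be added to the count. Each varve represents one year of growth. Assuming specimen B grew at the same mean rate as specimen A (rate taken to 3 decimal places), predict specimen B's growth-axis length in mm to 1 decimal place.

Specimen A: true varve count = 10736 − 10 + 15 = 10741.
A: 315.6 mm over 10741 years gives 315.6 / 10741 ≈ 0.029 mm per year.
B's length ≈ 0.029 × 12939 = 375.2 mm.

375.2 mm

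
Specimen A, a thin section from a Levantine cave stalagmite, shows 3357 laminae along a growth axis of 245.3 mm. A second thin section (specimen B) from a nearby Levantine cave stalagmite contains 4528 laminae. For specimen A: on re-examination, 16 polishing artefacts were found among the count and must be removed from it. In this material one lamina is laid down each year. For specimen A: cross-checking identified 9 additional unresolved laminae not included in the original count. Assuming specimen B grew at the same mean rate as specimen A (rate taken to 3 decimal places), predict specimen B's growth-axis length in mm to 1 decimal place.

330.5 mm

Specimen A: true lamina count = 3357 − 16 + 9 = 3350.
A: Extension rate ≈ 245.3 / 3350 = 0.073 mm/year.
For B, 0.073 mm/year × 4528 years = 330.5 mm.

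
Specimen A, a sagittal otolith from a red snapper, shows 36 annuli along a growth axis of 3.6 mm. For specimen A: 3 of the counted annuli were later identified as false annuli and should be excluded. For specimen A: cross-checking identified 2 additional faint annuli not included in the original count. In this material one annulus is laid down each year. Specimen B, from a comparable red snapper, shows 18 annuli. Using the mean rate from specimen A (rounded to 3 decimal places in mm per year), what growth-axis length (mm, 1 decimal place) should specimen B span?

Specimen A: adjusted count: 36 − 3 + 2 = 35 annuli.
A: Extension rate ≈ 3.6 / 35 = 0.103 mm/year.
B's length ≈ 0.103 × 18 = 1.9 mm.

1.9 mm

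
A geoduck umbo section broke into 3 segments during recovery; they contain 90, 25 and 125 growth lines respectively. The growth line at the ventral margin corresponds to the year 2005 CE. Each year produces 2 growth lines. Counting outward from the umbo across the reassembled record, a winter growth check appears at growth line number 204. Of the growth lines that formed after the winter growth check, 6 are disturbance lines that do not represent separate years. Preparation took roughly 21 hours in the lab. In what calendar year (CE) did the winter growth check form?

1990 CE

Total growth lines = 90 + 25 + 125 = 240.
240 − 204 = 36 growth lines lie beyond the winter growth check toward the ventral margin.
Excluding 6 false growth lines: 36 − 6 = 30.
30 growth lines at 2 per year is 30 / 2 = 15 years.
Counting back 15 years from 2005 CE places the winter growth check in 2005 − 15 = 1990 CE.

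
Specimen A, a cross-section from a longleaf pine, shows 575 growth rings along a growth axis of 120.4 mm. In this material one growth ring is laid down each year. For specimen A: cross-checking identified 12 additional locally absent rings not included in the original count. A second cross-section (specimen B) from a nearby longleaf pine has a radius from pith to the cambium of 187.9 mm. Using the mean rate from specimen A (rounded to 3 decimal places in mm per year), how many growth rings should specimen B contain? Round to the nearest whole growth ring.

917 growth rings

Specimen A: adjusted count: 575 + 12 = 587 growth rings.
A: Mean rate = 120.4 mm / 587 years ≈ 0.205 mm/yr.
For B, 187.9 / 0.205 = 916.59 years ≈ 917 growth rings.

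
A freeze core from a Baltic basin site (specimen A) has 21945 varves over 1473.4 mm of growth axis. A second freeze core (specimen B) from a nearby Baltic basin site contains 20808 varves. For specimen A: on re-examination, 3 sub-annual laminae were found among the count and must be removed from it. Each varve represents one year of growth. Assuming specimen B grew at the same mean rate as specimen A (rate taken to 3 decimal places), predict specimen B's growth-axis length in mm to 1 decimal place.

Specimen A: adjusted count: 21945 − 3 = 21942 varves.
A: Extension rate ≈ 1473.4 / 21942 = 0.067 mm per year.
For B, 0.067 mm/year × 20808 years = 1394.1 mm.

1394.1 mm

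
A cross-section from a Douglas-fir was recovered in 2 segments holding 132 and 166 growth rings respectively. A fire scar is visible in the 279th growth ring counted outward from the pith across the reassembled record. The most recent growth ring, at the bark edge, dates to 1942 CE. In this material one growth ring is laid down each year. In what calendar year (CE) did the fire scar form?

1923 CE

Total growth rings = 132 + 166 = 298.
The fire scar sits at growth ring 279 from the pith, so 298 − 279 = 19 growth rings formed after it.
1942 − 19 = 1923 CE.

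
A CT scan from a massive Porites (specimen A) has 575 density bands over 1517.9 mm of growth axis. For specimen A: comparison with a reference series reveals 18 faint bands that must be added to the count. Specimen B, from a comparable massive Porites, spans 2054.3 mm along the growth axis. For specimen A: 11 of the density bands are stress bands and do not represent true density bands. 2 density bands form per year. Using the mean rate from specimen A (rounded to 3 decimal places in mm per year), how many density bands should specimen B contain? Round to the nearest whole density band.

Specimen A: true density band count = 575 − 11 + 18 = 582.
Specimen A: 582 density bands at 2 per year is 582 / 2 = 291 years.
A: Extension rate ≈ 1517.9 / 291 = 5.216 mm/yr.
Specimen B: 2054.3 mm / 5.216 mm per year = 393.85 years; at 2 density bands per year that is 393.85 × 2 ≈ 788 density bands.

788 density bands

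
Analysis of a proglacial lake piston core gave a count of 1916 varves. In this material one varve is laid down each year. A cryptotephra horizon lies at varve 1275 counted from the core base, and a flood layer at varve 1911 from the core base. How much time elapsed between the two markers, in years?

636 yr

The two markers are separated by 1911 − 1275 = 636 varves.
One varve per year makes the interval 636 years.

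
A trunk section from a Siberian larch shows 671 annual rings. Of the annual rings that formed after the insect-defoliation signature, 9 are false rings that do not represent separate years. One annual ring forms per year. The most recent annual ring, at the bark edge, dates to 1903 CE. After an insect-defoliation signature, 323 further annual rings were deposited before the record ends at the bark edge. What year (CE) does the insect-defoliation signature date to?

323 annual rings formed after the insect-defoliation signature.
Excluding 9 false annual rings: 323 − 9 = 314.
1903 − 314 = 1589 CE.

1589 CE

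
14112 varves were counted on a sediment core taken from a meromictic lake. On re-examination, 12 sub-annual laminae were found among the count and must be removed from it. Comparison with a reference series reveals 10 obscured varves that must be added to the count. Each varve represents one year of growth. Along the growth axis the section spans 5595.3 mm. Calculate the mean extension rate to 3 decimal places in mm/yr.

0.397 mm/yr

True varve count = 14112 − 12 + 10 = 14110.
Extension rate ≈ 5595.3 / 14110 = 0.397 mm/yr.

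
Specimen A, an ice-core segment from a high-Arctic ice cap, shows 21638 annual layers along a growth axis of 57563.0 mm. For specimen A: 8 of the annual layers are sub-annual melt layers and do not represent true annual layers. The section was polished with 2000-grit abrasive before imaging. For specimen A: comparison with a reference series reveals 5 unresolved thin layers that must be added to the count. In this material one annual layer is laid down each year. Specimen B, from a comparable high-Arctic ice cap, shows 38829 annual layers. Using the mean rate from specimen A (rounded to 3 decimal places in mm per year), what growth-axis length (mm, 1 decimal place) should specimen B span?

103324.0 mm

Specimen A: adjusted count: 21638 − 8 + 5 = 21635 annual layers.
A: Extension rate ≈ 57563.0 / 21635 = 2.661 mm/year.
For B, 2.661 mm/year × 38829 years = 103324.0 mm.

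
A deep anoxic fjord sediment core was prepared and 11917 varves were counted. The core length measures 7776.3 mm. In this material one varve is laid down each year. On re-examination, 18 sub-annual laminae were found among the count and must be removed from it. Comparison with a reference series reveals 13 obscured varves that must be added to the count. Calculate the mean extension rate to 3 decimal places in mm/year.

True varve count = 11917 − 18 + 13 = 11912.
7776.3 mm over 11912 years gives 7776.3 / 11912 ≈ 0.653 mm/year.

0.653 mm/year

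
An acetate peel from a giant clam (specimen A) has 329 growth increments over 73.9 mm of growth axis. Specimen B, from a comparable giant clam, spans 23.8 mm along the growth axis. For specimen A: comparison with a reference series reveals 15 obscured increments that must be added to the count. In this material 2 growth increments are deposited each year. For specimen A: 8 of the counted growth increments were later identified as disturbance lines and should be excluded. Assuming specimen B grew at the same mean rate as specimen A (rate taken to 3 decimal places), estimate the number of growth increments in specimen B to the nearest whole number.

Specimen A: true growth increment count = 329 − 8 + 15 = 336.
Specimen A: with 2 growth increments per year, 336 / 2 = 168 years.
A: 73.9 mm over 168 years gives 73.9 / 168 ≈ 0.440 mm/yr.
Specimen B: 23.8 mm / 0.440 mm per year = 54.09 years; at 2 growth increments per year that is 54.09 × 2 ≈ 108 growth increments.

108 growth increments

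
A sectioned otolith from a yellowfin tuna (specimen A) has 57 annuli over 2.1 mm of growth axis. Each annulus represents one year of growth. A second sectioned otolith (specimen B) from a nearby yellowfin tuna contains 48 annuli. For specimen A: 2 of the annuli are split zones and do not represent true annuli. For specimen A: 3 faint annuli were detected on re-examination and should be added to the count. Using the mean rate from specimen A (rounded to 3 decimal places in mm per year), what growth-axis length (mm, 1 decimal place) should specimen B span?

Specimen A: correcting the raw count gives 57 − 2 + 3 = 58 true annuli.
A: Mean rate = 2.1 mm / 58 years ≈ 0.036 mm per year.
Length of B = 0.036 × 48 = 1.7 mm.

1.7 mm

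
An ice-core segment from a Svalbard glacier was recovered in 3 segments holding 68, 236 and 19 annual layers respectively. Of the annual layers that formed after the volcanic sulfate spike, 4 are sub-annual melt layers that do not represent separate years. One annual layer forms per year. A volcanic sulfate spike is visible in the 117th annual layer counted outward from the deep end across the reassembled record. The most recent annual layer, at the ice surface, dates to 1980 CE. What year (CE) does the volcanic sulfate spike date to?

1778 CE

Total annual layers = 68 + 236 + 19 = 323.
323 − 117 = 206 annual layers lie beyond the volcanic sulfate spike toward the ice surface.
206 − 4 false = 202 true annual layers after the volcanic sulfate spike.
The annual layer at the ice surface is 1980 CE, so the volcanic sulfate spike dates to 1980 − 202 = 1778 CE.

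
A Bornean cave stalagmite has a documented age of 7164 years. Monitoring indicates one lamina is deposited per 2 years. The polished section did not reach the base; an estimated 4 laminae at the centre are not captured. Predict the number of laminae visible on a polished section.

3578 laminae

One lamina every 2 years means 7164 / 2 = 3582 laminae.
Less the 4 uncaptured laminae: 3582 − 4 = 3578.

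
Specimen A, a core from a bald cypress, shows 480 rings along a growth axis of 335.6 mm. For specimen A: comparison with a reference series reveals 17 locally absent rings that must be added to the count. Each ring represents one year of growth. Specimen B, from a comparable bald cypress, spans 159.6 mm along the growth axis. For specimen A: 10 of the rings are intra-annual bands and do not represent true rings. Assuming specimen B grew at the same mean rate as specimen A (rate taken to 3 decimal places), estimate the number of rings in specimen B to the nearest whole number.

Specimen A: after corrections the count is 480 − 10 + 17 = 487 rings.
A: Extension rate ≈ 335.6 / 487 = 0.689 mm/year.
B spans 159.6 / 0.689 = 231.64 years ≈ 232 rings.

232 rings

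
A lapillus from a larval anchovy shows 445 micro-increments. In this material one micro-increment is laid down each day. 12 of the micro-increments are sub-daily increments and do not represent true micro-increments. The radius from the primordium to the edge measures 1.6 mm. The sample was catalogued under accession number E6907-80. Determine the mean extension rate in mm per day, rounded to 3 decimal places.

0.004 mm per day

After corrections the count is 445 − 12 = 433 micro-increments.
Mean rate = 1.6 mm / 433 days ≈ 0.004 mm per day.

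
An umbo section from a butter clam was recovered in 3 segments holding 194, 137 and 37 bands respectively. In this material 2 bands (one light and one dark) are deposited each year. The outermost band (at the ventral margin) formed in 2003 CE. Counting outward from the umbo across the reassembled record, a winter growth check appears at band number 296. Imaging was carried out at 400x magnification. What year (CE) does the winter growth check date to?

1967 CE

Total bands = 194 + 137 + 37 = 368.
368 − 296 = 72 bands lie beyond the winter growth check toward the ventral margin.
With 2 bands per year, 72 / 2 = 36 years.
Counting back 36 years from 2003 CE places the winter growth check in 2003 − 36 = 1967 CE.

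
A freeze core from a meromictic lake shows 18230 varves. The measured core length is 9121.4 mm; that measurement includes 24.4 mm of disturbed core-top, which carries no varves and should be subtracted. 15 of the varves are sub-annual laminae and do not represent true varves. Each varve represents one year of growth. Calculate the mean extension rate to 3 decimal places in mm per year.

After corrections the count is 18230 − 15 = 18215 varves.
Net length = 9121.4 − 24.4 = 9097.0 mm.
9097.0 mm over 18215 years gives 9097.0 / 18215 ≈ 0.499 mm per year.

0.499 mm per year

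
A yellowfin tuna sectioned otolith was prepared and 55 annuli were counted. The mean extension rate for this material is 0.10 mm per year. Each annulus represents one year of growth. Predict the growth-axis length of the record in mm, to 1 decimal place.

5.5 mm

The record spans 55 years at 0.10 mm per year.
Predicted length = 0.10 mm/year × 55 years = 5.5 mm.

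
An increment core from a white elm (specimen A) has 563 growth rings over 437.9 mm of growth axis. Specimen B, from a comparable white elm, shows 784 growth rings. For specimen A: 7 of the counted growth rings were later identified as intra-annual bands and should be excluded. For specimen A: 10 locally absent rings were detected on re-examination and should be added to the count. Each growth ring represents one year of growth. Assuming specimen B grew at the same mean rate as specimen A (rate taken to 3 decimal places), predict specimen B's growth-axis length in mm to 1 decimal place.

Specimen A: correcting the raw count gives 563 − 7 + 10 = 566 true growth rings.
A: Mean rate = 437.9 mm / 566 years ≈ 0.774 mm/year.
B's length ≈ 0.774 × 784 = 606.8 mm.

606.8 mm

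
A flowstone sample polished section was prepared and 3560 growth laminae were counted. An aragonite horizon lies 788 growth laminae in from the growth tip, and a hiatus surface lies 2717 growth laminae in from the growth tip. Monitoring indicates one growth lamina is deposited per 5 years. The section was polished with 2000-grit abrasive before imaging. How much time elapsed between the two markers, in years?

2717 − 788 = 1929 growth laminae lie between the two events.
At 5 years per growth lamina, 1929 × 5 = 9645 years.

9645 years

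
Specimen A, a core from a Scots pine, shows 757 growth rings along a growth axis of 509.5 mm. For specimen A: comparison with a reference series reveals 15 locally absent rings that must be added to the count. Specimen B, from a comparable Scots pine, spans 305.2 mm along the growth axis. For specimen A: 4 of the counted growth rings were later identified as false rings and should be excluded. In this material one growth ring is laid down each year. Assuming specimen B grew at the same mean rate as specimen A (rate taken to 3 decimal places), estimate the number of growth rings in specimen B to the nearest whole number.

Specimen A: correcting the raw count gives 757 − 4 + 15 = 768 true growth rings.
A: 509.5 mm over 768 years gives 509.5 / 768 ≈ 0.663 mm/year.
B spans 305.2 / 0.663 = 460.33 years ≈ 460 growth rings.

460 growth rings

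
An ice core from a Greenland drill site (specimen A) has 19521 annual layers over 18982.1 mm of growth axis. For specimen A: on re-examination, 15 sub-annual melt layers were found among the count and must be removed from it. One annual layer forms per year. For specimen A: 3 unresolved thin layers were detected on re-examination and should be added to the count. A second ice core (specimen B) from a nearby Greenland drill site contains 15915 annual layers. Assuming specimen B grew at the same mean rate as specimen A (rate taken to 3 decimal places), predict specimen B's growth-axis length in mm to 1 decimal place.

15485.3 mm

Specimen A: true annual layer count = 19521 − 15 + 3 = 19509.
A: Extension rate ≈ 18982.1 / 19509 = 0.973 mm/year.
Length of B = 0.973 × 15915 = 15485.3 mm.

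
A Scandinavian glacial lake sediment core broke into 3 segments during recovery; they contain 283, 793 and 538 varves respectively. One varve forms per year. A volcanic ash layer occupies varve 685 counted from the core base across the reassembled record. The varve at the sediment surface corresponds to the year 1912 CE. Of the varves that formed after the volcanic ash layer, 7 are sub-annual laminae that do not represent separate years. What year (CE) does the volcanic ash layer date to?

990 CE

Total varves = 283 + 793 + 538 = 1614.
1614 − 685 = 929 varves lie beyond the volcanic ash layer toward the sediment surface.
Excluding 7 false varves: 929 − 7 = 922.
1912 − 922 = 990 CE.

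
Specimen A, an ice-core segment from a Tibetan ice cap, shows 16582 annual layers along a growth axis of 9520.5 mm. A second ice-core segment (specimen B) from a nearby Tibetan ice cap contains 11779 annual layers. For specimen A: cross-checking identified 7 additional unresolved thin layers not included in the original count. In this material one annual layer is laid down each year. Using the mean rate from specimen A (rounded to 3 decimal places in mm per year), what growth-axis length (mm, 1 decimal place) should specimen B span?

6761.1 mm

Specimen A: after corrections the count is 16582 + 7 = 16589 annual layers.
A: 9520.5 mm over 16589 years gives 9520.5 / 16589 ≈ 0.574 mm/yr.
B's length ≈ 0.574 × 11779 = 6761.1 mm.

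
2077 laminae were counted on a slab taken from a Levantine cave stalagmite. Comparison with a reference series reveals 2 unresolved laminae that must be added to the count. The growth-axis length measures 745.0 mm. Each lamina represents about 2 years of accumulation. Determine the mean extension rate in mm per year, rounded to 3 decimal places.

After corrections the count is 2077 + 2 = 2079 laminae.
At 2 years per lamina, 2079 × 2 = 4158 years.
Mean rate = 745.0 mm / 4158 years ≈ 0.179 mm per year.

0.179 mm per year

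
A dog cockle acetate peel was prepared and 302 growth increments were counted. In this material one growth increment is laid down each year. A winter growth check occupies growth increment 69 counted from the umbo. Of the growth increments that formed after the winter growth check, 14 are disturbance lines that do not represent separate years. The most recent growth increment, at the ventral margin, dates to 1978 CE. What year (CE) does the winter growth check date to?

302 − 69 = 233 growth increments lie beyond the winter growth check toward the ventral margin.
Excluding 14 false growth increments: 233 − 14 = 219.
1978 − 219 = 1759 CE.

1759 CE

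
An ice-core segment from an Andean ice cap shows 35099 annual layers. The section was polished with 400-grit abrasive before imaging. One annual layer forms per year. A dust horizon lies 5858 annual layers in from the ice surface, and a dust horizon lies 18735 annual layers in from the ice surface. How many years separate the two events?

Separation: 18735 − 5858 = 12877 annual layers.
That is 12877 years at one annual layer per year.

12877 years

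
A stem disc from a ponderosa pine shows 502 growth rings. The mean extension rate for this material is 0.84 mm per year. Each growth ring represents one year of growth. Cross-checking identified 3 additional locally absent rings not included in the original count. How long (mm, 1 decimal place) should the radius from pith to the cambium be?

True growth ring count = 502 + 3 = 505.
Length ≈ 0.84 × 505 = 424.2 mm.

424.2 mm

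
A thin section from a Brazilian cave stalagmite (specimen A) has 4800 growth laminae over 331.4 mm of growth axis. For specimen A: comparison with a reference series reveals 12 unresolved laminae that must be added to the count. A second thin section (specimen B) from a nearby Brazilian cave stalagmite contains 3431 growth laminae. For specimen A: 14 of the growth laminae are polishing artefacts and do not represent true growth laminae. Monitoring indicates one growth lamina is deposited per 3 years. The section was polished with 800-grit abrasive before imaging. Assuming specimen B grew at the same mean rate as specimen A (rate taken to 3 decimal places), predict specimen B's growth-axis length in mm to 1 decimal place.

236.7 mm

Specimen A: adjusted count: 4800 − 14 + 12 = 4798 growth laminae.
Specimen A: 4798 growth laminae at 3 years each span 4798 × 3 = 14394 years.
A: 331.4 mm over 14394 years gives 331.4 / 14394 ≈ 0.023 mm per year.
Specimen B: at 3 years per growth lamina, 3431 × 3 = 10293 years. B's length ≈ 0.023 × 10293 = 236.7 mm.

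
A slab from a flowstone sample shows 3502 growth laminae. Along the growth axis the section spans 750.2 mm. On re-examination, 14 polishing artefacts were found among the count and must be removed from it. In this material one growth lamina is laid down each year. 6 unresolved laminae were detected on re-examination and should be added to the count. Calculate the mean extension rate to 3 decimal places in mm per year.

True growth lamina count = 3502 − 14 + 6 = 3494.
Mean rate = 750.2 mm / 3494 years ≈ 0.215 mm per year.

0.215 mm per year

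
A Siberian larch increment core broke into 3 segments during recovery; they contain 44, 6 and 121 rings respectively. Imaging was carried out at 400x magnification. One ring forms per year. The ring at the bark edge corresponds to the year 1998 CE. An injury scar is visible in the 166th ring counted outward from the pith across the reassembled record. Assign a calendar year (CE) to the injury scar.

1993 CE

Total rings = 44 + 6 + 121 = 171.
Between ring 166 and the bark edge there are 171 − 166 = 5 rings.
1998 − 5 = 1993 CE.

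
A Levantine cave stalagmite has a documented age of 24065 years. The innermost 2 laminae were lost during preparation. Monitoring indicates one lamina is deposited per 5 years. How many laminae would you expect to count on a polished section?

One lamina every 5 years means 24065 / 5 = 4813 laminae.
Less the 2 uncaptured laminae: 4813 − 2 = 4811.

4811 laminae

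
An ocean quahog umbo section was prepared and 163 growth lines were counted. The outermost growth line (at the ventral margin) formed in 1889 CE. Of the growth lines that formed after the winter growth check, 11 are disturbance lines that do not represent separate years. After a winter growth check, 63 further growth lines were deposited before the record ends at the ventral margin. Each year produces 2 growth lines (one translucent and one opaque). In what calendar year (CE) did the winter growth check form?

1863 CE

63 growth lines post-date the winter growth check.
63 − 11 false = 52 true growth lines after the winter growth check.
52 growth lines at 2 per year is 52 / 2 = 26 years.
The growth line at the ventral margin is 1889 CE, so the winter growth check dates to 1889 − 26 = 1863 CE.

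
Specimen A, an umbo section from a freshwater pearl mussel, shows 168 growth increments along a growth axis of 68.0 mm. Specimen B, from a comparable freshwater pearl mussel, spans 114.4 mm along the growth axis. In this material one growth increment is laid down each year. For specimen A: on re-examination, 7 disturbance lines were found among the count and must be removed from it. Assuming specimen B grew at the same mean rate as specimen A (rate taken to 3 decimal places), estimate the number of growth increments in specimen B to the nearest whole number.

271 growth increments

Specimen A: true growth increment count = 168 − 7 = 161.
A: Extension rate ≈ 68.0 / 161 = 0.422 mm per year.
Specimen B: 114.4 mm / 0.422 mm per year = 271.09 years ≈ 271 growth increments.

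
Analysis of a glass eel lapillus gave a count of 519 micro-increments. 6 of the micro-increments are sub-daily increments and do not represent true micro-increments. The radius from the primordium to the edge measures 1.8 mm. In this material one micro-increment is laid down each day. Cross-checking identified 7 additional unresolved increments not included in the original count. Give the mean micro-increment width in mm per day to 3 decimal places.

0.003 mm per day

Adjusted count: 519 − 6 + 7 = 520 micro-increments.
Extension rate ≈ 1.8 / 520 = 0.003 mm per day.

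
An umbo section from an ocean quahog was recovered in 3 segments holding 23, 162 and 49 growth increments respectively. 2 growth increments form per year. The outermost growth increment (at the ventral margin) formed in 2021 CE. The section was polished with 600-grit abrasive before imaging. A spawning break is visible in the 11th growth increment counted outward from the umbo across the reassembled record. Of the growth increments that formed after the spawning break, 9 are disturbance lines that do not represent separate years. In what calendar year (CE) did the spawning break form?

1914 CE

Total growth increments = 23 + 162 + 49 = 234.
Between growth increment 11 and the ventral margin there are 234 − 11 = 223 growth increments.
Excluding 9 false growth increments: 223 − 9 = 214.
214 growth increments at 2 per year is 214 / 2 = 107 years.
The growth increment at the ventral margin is 2021 CE, so the spawning break dates to 2021 − 107 = 1914 CE.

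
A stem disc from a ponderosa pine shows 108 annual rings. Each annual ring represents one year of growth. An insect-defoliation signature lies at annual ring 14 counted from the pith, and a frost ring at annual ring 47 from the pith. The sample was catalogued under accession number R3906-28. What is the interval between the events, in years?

33 years

The two markers are separated by 47 − 14 = 33 annual rings.
At one annual ring per year, 33 years elapsed between them.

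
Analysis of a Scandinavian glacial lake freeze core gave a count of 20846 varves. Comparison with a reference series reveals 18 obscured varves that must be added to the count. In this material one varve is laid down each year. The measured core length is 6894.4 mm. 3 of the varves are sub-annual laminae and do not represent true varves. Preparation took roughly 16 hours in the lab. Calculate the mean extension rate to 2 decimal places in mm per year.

Adjusted count: 20846 − 3 + 18 = 20861 varves.
Extension rate ≈ 6894.4 / 20861 = 0.33 mm per year.

0.33 mm per year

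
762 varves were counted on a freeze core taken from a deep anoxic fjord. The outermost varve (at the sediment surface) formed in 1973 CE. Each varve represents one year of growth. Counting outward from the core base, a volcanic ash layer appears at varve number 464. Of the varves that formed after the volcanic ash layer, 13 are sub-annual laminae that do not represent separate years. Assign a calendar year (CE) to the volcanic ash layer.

The volcanic ash layer sits at varve 464 from the core base, so 762 − 464 = 298 varves formed after it.
Excluding 13 false varves: 298 − 13 = 285.
Counting back 285 years from 1973 CE places the volcanic ash layer in 1973 − 285 = 1688 CE.

1688 CE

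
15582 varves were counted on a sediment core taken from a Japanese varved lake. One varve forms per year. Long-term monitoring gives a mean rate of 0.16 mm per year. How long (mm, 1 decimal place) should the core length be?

2493.1 mm

The record spans 15582 years at 0.16 mm per year.
Length ≈ 0.16 × 15582 = 2493.1 mm.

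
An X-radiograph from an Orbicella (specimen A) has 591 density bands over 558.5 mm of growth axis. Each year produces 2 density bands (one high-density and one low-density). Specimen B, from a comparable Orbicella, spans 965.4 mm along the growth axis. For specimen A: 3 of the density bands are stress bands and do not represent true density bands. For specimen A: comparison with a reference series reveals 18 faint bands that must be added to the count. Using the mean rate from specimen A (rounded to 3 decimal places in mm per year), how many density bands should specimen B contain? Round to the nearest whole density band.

1048 density bands

Specimen A: adjusted count: 591 − 3 + 18 = 606 density bands.
Specimen A: 606 density bands at 2 per year is 606 / 2 = 303 years.
A: 558.5 mm over 303 years gives 558.5 / 303 ≈ 1.843 mm per year.
B spans 965.4 / 1.843 = 523.82 years; at 2 density bands per year that is 523.82 × 2 ≈ 1048 density bands.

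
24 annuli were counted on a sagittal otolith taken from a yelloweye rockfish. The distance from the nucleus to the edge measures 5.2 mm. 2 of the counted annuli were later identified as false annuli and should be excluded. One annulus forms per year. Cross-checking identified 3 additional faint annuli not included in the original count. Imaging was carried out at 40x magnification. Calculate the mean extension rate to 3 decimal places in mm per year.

0.208 mm per year

True annulus count = 24 − 2 + 3 = 25.
Extension rate ≈ 5.2 / 25 = 0.208 mm per year.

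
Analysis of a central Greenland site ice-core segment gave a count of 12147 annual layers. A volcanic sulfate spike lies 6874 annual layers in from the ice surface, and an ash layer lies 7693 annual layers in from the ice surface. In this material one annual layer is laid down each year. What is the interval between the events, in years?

7693 − 6874 = 819 annual layers lie between the two events.
One annual layer per year makes the interval 819 years.

819 years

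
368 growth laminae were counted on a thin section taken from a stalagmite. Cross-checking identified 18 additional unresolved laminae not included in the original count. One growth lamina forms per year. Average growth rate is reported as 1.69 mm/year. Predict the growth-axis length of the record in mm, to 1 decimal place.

652.3 mm

Correcting the raw count gives 368 + 18 = 386 true growth laminae.
386 years at 1.69 mm/year gives 1.69 × 386 = 652.3 mm.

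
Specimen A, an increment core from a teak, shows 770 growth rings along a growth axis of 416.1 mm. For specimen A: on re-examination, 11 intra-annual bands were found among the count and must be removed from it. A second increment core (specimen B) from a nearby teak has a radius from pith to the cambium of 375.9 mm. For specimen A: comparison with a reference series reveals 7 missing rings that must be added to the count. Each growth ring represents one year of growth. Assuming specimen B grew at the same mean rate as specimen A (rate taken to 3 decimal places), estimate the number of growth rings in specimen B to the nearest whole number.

Specimen A: adjusted count: 770 − 11 + 7 = 766 growth rings.
A: Mean rate = 416.1 mm / 766 years ≈ 0.543 mm per year.
For B, 375.9 / 0.543 = 692.27 years ≈ 692 growth rings.

692 growth rings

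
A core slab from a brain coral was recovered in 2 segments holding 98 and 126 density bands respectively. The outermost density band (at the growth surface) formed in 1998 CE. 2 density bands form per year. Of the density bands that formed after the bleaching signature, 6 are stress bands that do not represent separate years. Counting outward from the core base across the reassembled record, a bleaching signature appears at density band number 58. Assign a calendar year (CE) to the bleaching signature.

Total density bands = 98 + 126 = 224.
Between density band 58 and the growth surface there are 224 − 58 = 166 density bands.
166 − 6 false = 160 true density bands after the bleaching signature.
Dividing by 2 density bands per year: 160 / 2 = 80 years.
1998 − 80 = 1918 CE.

1918 CE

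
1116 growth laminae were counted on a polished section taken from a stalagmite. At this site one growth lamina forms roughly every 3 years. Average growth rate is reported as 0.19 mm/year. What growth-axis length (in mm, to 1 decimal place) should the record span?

636.1 mm

1116 growth laminae at 3 years each span 1116 × 3 = 3348 years.
3348 years at 0.19 mm/year gives 0.19 × 3348 = 636.1 mm.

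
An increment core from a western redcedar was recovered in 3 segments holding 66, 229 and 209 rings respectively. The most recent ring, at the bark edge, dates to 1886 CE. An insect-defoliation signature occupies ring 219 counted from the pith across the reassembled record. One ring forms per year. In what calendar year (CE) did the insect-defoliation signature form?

1601 CE

Total rings = 66 + 229 + 209 = 504.
The insect-defoliation signature sits at ring 219 from the pith, so 504 − 219 = 285 rings formed after it.
The ring at the bark edge is 1886 CE, so the insect-defoliation signature dates to 1886 − 285 = 1601 CE.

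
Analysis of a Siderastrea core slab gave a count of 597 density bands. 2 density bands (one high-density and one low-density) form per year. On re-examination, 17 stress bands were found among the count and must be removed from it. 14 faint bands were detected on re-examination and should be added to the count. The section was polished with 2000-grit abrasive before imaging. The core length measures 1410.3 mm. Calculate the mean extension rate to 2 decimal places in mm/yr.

4.75 mm/yr

Correcting the raw count gives 597 − 17 + 14 = 594 true density bands.
594 density bands at 2 per year is 594 / 2 = 297 years.
Extension rate ≈ 1410.3 / 297 = 4.75 mm/yr.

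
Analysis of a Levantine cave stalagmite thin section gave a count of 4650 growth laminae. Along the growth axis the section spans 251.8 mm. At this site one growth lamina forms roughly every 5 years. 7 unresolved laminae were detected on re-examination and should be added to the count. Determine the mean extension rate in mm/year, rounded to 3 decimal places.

Adjusted count: 4650 + 7 = 4657 growth laminae.
Multiplying by 5 years per growth lamina: 4657 × 5 = 23285 years.
Mean rate = 251.8 mm / 23285 years ≈ 0.011 mm/year.

0.011 mm/year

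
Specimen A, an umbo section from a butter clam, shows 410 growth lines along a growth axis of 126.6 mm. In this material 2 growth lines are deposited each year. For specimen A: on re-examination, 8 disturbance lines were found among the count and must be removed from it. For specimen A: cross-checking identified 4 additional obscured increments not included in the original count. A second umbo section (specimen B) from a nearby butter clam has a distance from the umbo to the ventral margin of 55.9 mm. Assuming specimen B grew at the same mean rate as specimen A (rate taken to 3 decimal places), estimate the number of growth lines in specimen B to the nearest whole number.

Specimen A: correcting the raw count gives 410 − 8 + 4 = 406 true growth lines.
Specimen A: 406 growth lines at 2 per year is 406 / 2 = 203 years.
A: 126.6 mm over 203 years gives 126.6 / 203 ≈ 0.624 mm per year.
Specimen B: 55.9 mm / 0.624 mm per year = 89.58 years; at 2 growth lines per year that is 89.58 × 2 ≈ 179 growth lines.

179 growth lines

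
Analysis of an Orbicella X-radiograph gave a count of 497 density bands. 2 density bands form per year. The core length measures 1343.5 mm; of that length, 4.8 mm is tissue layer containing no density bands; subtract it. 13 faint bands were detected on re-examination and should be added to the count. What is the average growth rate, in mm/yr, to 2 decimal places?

5.25 mm/yr

Correcting the raw count gives 497 + 13 = 510 true density bands.
With 2 density bands per year, 510 / 2 = 255 years.
The growth record spans 1343.5 − 4.8 = 1338.7 mm.
Extension rate ≈ 1338.7 / 255 = 5.25 mm/yr.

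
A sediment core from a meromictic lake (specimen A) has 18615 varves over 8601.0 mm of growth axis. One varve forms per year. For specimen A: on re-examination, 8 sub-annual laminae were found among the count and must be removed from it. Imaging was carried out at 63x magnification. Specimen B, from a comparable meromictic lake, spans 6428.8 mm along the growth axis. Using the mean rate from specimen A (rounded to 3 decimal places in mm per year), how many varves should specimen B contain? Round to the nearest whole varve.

Specimen A: adjusted count: 18615 − 8 = 18607 varves.
A: Mean rate = 8601.0 mm / 18607 years ≈ 0.462 mm/yr.
Specimen B: 6428.8 mm / 0.462 mm per year = 13915.15 years ≈ 13915 varves.

13915 varves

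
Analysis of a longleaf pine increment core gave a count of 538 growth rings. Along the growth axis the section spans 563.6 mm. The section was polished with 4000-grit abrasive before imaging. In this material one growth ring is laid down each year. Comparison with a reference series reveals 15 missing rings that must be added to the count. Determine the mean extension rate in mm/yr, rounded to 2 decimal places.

1.02 mm/yr

Adjusted count: 538 + 15 = 553 growth rings.
Mean rate = 563.6 mm / 553 years ≈ 1.02 mm/yr.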